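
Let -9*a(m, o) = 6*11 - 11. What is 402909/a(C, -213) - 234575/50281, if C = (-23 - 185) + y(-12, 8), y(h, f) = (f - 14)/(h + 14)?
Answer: -16576446226/251405 ≈ -65935.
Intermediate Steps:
y(h, f) = (-14 + f)/(14 + h)
C = -211 (C = (-23 - 185) + (-14 + 8)/(14 - 12) = -208 - 6/2 = -208 + (1/2)*(-6) = -208 - 3 = -211)
a(m, o) = -55/9 (a(m, o) = -(6*11 - 11)/9 = -(66 - 11)/9 = -1/9*55 = -55/9)
402909/a(C, -213) - 234575/50281 = 402909/(-55/9) - 234575/50281 = 402909*(-9/55) - 234575*1/50281 = -3626181/55 - 21325/4571 = -16576446226/251405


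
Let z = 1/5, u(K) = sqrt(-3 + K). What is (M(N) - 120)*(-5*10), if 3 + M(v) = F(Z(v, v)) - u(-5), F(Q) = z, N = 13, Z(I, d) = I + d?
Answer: 6140 + 100*I*sqrt(2) ≈ 6140.0 + 141.42*I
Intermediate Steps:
z = 1/5 ≈ 0.20000
F(Q) = 1/5
M(v) = -14/5 - 2*I*sqrt(2) (M(v) = -3 + (1/5 - sqrt(-3 - 5)) = -3 + (1/5 - sqrt(-8)) = -3 + (1/5 - 2*I*sqrt(2)) = -14/5 - 2*I*sqrt(2))
(M(N) - 120)*(-5*10) = ((-14/5 - 2*I*sqrt(2)) - 120)*(-5*10) = (-614/5 - 2*I*sqrt(2))*(-50) = 6140 + 100*I*sqrt(2)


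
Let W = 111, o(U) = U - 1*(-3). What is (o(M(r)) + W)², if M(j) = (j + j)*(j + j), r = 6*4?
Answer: 5846724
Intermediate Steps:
r = 24
M(j) = 4*j² (M(j) = (2*j)*(2*j) = 4*j²)
o(U) = 3 + U (o(U) = U + 3 = 3 + U)
(o(M(r)) + W)² = ((3 + 4*24²) + 111)² = ((3 + 4*576) + 111)² = ((3 + 2304) + 111)² = (2307 + 111)² = 2418² = 5846724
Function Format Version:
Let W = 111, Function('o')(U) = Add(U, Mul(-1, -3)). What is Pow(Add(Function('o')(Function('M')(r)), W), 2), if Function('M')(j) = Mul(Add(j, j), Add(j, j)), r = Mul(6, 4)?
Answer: 5846724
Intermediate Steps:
r = 24
Function('M')(j) = Mul(4, Pow(j, 2)) (Function('M')(j) = Mul(Mul(2, j), Mul(2, j)) = Mul(4, Pow(j, 2)))
Function('o')(U) = Add(3, U) (Function('o')(U) = Add(U, 3) = Add(3, U))
Pow(Add(Function('o')(Function('M')(r)), W), 2) = Pow(Add(Add(3, Mul(4, Pow(24, 2))), 111), 2) = Pow(Add(Add(3, Mul(4, 576)), 111), 2) = Pow(Add(Add(3, 2304), 111), 2) = Pow(Add(2307, 111), 2) = Pow(2418, 2) = 5846724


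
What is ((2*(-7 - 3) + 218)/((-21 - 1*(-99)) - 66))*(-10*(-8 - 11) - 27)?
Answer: 5379/2 ≈ 2689.5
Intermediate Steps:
((2*(-7 - 3) + 218)/((-21 - 1*(-99)) - 66))*(-10*(-8 - 11) - 27) = ((2*(-10) + 218)/((-21 + 99) - 66))*(-10*(-19) - 27) = ((-20 + 218)/(78 - 66))*(190 - 27) = (198/12)*163 = (198*(1/12))*163 = (33/2)*163 = 5379/2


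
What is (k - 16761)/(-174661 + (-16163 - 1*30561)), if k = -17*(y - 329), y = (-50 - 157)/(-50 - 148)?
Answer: 82029/1623490 ≈ 0.050526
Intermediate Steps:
y = 23/22 (y = -207/(-198) = -207*(-1/198) = 23/22 ≈ 1.0455)
k = 122655/22 (k = -17*(23/22 - 329) = -17*(-7215/22) = 122655/22 ≈ 5575.2)
(k - 16761)/(-174661 + (-16163 - 1*30561)) = (122655/22 - 16761)/(-174661 + (-16163 - 1*30561)) = -246087/(22*(-174661 + (-16163 - 30561))) = -246087/(22*(-174661 - 46724)) = -246087/22/(-221385) = -246087/22*(-1/221385) = 82029/1623490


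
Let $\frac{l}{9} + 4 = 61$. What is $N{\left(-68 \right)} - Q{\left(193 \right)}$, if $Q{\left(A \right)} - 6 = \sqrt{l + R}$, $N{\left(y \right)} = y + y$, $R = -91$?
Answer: $-142 - \sqrt{422} \approx -162.54$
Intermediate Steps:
$l = 513$ ($l = -36 + 9 \cdot 61 = -36 + 549 = 513$)
$N{\left(y \right)} = 2 y$
$Q{\left(A \right)} = 6 + \sqrt{422}$ ($Q{\left(A \right)} = 6 + \sqrt{513 - 91} = 6 + \sqrt{422}$)
$N{\left(-68 \right)} - Q{\left(193 \right)} = 2 \left(-68\right) - \left(6 + \sqrt{422}\right) = -136 - \left(6 + \sqrt{422}\right) = -142 - \sqrt{422}$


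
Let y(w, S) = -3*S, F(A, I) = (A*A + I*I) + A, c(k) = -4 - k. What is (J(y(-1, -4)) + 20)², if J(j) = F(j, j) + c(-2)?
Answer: 101124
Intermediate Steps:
F(A, I) = A + A² + I² (F(A, I) = (A² + I²) + A = A + A² + I²)
J(j) = -2 + j + 2*j² (J(j) = (j + j² + j²) + (-4 - 1*(-2)) = (j + 2*j²) + (-4 + 2) = (j + 2*j²) - 2 = -2 + j + 2*j²)
(J(y(-1, -4)) + 20)² = ((-2 - 3*(-4) + 2*(-3*(-4))²) + 20)² = ((-2 + 12 + 2*12²) + 20)² = ((-2 + 12 + 2*144) + 20)² = ((-2 + 12 + 288) + 20)² = (298 + 20)² = 318² = 101124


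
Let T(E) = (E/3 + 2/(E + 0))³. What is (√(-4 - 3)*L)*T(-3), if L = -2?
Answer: 250*I*√7/27 ≈ 24.498*I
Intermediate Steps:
T(E) = (2/E + E/3)³ (T(E) = (E*(⅓) + 2/E)³ = (E/3 + 2/E)³ = (2/E + E/3)³)
(√(-4 - 3)*L)*T(-3) = (√(-4 - 3)*(-2))*((1/27)*(6 + (-3)²)³/(-3)³) = (√(-7)*(-2))*((1/27)*(-1/27)*(6 + 9)³) = ((I*√7)*(-2))*((1/27)*(-1/27)*15³) = (-2*I*√7)*((1/27)*(-1/27)*3375) = -2*I*√7*(-125/27) = 250*I*√7/27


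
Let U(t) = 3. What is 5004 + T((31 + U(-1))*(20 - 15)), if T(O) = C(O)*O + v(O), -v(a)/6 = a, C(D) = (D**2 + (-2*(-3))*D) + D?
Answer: 5119284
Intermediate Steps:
C(D) = D**2 + 7*D (C(D) = (D**2 + 6*D) + D = D**2 + 7*D)
v(a) = -6*a
T(O) = -6*O + O**2*(7 + O) (T(O) = (O*(7 + O))*O - 6*O = O**2*(7 + O) - 6*O = -6*O + O**2*(7 + O))
5004 + T((31 + U(-1))*(20 - 15)) = 5004 + ((31 + 3)*(20 - 15))*(-6 + ((31 + 3)*(20 - 15))*(7 + (31 + 3)*(20 - 15))) = 5004 + (34*5)*(-6 + (34*5)*(7 + 34*5)) = 5004 + 170*(-6 + 170*(7 + 170)) = 5004 + 170*(-6 + 170*177) = 5004 + 170*(-6 + 30090) = 5004 + 170*30084 = 5004 + 5114280 = 5119284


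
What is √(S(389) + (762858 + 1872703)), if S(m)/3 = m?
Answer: 2*√659182 ≈ 1623.8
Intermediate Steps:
S(m) = 3*m
√(S(389) + (762858 + 1872703)) = √(3*389 + (762858 + 1872703)) = √(1167 + 2635561) = √2636728 = 2*√659182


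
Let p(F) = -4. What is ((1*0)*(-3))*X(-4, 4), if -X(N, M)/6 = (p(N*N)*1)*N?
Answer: 0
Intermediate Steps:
X(N, M) = 24*N (X(N, M) = -6*(-4*1)*N = -(-24)*N = 24*N)
((1*0)*(-3))*X(-4, 4) = ((1*0)*(-3))*(24*(-4)) = (0*(-3))*(-96) = 0*(-96) = 0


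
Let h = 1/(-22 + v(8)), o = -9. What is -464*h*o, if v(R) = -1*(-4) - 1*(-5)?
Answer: -4176/13 ≈ -321.23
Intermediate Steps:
v(R) = 9 (v(R) = 4 + 5 = 9)
h = -1/13 (h = 1/(-22 + 9) = 1/(-13) = -1/13 ≈ -0.076923)
-464*h*o = -(-464)*(-9)/13 = -464*9/13 = -4176/13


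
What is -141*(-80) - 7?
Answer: 11273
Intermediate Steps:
-141*(-80) - 7 = 11280 - 7 = 11273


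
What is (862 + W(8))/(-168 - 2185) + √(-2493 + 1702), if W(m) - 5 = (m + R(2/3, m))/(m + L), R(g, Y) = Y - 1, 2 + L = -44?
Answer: -32931/89414 + I*√791 ≈ -0.3683 + 28.125*I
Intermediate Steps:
L = -46 (L = -2 - 44 = -46)
R(g, Y) = -1 + Y
W(m) = 5 + (-1 + 2*m)/(-46 + m) (W(m) = 5 + (m + (-1 + m))/(m - 46) = 5 + (-1 + 2*m)/(-46 + m))
(862 + W(8))/(-168 - 2185) + √(-2493 + 1702) = (862 + 7*(-33 + 8)/(-46 + 8))/(-168 - 2185) + √(-2493 + 1702) = (862 + 7*(-25)/(-38))/(-2353) + √(-791) = (862 + 7*(-1/38)*(-25))*(-1/2353) + I*√791 = (862 + 175/38)*(-1/2353) + I*√791 = (32931/38)*(-1/2353) + I*√791 = -32931/89414 + I*√791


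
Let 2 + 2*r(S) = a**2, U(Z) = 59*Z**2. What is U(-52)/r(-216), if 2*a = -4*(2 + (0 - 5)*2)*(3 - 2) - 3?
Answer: 1276288/833 ≈ 1532.2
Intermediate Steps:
a = 29/2 (a = (-4*(2 + (0 - 5)*2)*(3 - 2) - 3)/2 = (-4*(2 - 5*2) - 3)/2 = (-4*(2 - 10) - 3)/2 = (-(-32) - 3)/2 = (-4*(-8) - 3)/2 = (32 - 3)/2 = (1/2)*29 = 29/2 ≈ 14.500)
r(S) = 833/8 (r(S) = -1 + (29/2)**2/2 = -1 + (1/2)*(841/4) = -1 + 841/8 = 833/8)
U(-52)/r(-216) = (59*(-52)**2)/(833/8) = (59*2704)*(8/833) = 159536*(8/833) = 1276288/833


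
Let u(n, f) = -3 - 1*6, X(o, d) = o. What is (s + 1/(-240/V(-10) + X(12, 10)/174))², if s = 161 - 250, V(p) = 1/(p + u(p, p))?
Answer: 138521342101081/17487946564 ≈ 7921.0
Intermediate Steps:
u(n, f) = -9 (u(n, f) = -3 - 6 = -9)
V(p) = 1/(-9 + p) (V(p) = 1/(p - 9) = 1/(-9 + p))
s = -89
(s + 1/(-240/V(-10) + X(12, 10)/174))² = (-89 + 1/(-240/(1/(-9 - 10)) + 12/174))² = (-89 + 1/(-240/(1/(-19)) + 12*(1/174)))² = (-89 + 1/(-240/(-1/19) + 2/29))² = (-89 + 1/(-240*(-19) + 2/29))² = (-89 + 1/(4560 + 2/29))² = (-89 + 1/(132242/29))² = (-89 + 29/132242)² = (-11769509/132242)² = 138521342101081/17487946564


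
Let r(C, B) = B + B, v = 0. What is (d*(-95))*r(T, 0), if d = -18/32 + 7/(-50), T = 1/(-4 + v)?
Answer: 0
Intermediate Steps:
T = -¼ (T = 1/(-4 + 0) = 1/(-4) = -¼ ≈ -0.25000)
d = -281/400 (d = -18*1/32 + 7*(-1/50) = -9/16 - 7/50 = -281/400 ≈ -0.70250)
r(C, B) = 2*B
(d*(-95))*r(T, 0) = (-281/400*(-95))*(2*0) = (5339/80)*0 = 0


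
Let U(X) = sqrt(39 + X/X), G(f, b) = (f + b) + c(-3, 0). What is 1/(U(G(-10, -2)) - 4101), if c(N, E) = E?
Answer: -4101/16818161 - 2*sqrt(10)/16818161 ≈ -0.00024422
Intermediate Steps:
G(f, b) = b + f (G(f, b) = (f + b) + 0 = (b + f) + 0 = b + f)
U(X) = 2*sqrt(10) (U(X) = sqrt(39 + 1) = sqrt(40) = 2*sqrt(10))
1/(U(G(-10, -2)) - 4101) = 1/(2*sqrt(10) - 4101) = 1/(-4101 + 2*sqrt(10))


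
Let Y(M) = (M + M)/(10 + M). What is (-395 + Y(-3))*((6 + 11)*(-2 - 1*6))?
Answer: 376856/7 ≈ 53837.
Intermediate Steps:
Y(M) = 2*M/(10 + M) (Y(M) = (2*M)/(10 + M) = 2*M/(10 + M))
(-395 + Y(-3))*((6 + 11)*(-2 - 1*6)) = (-395 + 2*(-3)/(10 - 3))*((6 + 11)*(-2 - 1*6)) = (-395 + 2*(-3)/7)*(17*(-2 - 6)) = (-395 + 2*(-3)*(⅐))*(17*(-8)) = (-395 - 6/7)*(-136) = -2771/7*(-136) = 376856/7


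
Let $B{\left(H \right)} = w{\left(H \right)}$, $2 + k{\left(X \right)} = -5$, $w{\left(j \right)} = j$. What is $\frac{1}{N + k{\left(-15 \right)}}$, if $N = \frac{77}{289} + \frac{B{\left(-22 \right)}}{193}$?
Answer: $- \frac{55777}{381936} \approx -0.14604$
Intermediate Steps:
$k{\left(X \right)} = -7$ ($k{\left(X \right)} = -2 - 5 = -7$)
$B{\left(H \right)} = H$
$N = \frac{8503}{55777}$ ($N = \frac{77}{289} - \frac{22}{193} = \frac{8503}{55777} \approx 0.15245$)
$\frac{1}{N + k{\left(-15 \right)}} = \frac{1}{\frac{8503}{55777} - 7} = \frac{1}{- \frac{381936}{55777}} = - \frac{55777}{381936}$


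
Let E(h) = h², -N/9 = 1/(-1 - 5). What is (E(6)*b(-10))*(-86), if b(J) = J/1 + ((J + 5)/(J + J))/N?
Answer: 30444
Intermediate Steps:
N = 3/2 (N = -9/(-1 - 5) = -9/(-6) = -9*(-⅙) = 3/2 ≈ 1.5000)
b(J) = J + (5 + J)/(3*J) (b(J) = J/1 + ((J + 5)/(J + J))/(3/2) = J*1 + ((5 + J)/((2*J)))*(⅔) = J + ((5 + J)*(1/(2*J)))*(⅔) = J + ((5 + J)/(2*J))*(⅔) = J + (5 + J)/(3*J))
(E(6)*b(-10))*(-86) = (6²*(⅓ - 10 + (5/3)/(-10)))*(-86) = (36*(⅓ - 10 + (5/3)*(-⅒)))*(-86) = (36*(⅓ - 10 - ⅙))*(-86) = (36*(-59/6))*(-86) = -354*(-86) = 30444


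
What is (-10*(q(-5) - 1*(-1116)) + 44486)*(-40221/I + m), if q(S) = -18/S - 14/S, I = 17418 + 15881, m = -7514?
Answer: -8323779144634/33299 ≈ -2.4997e+8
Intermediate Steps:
I = 33299
q(S) = -32/S
(-10*(q(-5) - 1*(-1116)) + 44486)*(-40221/I + m) = (-10*(-32/(-5) - 1*(-1116)) + 44486)*(-40221/33299 - 7514) = (-10*(-32*(-⅕) + 1116) + 44486)*(-40221*1/33299 - 7514) = (-10*(32/5 + 1116) + 44486)*(-40221/33299 - 7514) = (-10*5612/5 + 44486)*(-250248907/33299) = (-11224 + 44486)*(-250248907/33299) = 33262*(-250248907/33299) = -8323779144634/33299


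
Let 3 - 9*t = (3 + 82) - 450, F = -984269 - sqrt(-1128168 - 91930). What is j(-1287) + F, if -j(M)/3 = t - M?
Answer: -2964758/3 - I*sqrt(1220098) ≈ -9.8825e+5 - 1104.6*I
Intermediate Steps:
F = -984269 - I*sqrt(1220098) (F = -984269 - sqrt(-1220098) = -984269 - I*sqrt(1220098) ≈ -9.8427e+5 - 1104.6*I)
t = 368/9 (t = 1/3 - ((3 + 82) - 450)/9 = 1/3 - (85 - 450)/9 = 1/3 - 1/9*(-365) = 1/3 + 365/9 = 368/9 ≈ 40.889)
j(M) = -368/3 + 3*M (j(M) = -3*(368/9 - M) = -368/3 + 3*M)
j(-1287) + F = (-368/3 + 3*(-1287)) + (-984269 - I*sqrt(1220098)) = (-368/3 - 3861) + (-984269 - I*sqrt(1220098)) = -11951/3 + (-984269 - I*sqrt(1220098)) = -2964758/3 - I*sqrt(1220098)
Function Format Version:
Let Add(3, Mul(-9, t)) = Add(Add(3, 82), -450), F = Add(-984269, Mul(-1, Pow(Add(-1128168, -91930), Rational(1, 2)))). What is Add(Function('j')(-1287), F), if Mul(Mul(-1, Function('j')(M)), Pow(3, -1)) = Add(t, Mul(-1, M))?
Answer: Add(Rational(-2964758, 3), Mul(-1, I, Pow(1220098, Rational(1, 2)))) ≈ Add(-9.8825e+5, Mul(-1104.6, I))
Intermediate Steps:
F = Add(-984269, Mul(-1, I, Pow(1220098, Rational(1, 2)))) (F = Add(-984269, Mul(-1, Pow(-1220098, Rational(1, 2)))) = Add(-984269, Mul(-1, Mul(I, Pow(1220098, Rational(1, 2))))) = Add(-984269, Mul(-1, I, Pow(1220098, Rational(1, 2)))) ≈ Add(-9.8427e+5, Mul(-1104.6, I)))
t = Rational(368, 9) (t = Add(Rational(1, 3), Mul(Rational(-1, 9), Add(Add(3, 82), -450))) = Add(Rational(1, 3), Mul(Rational(-1, 9), Add(85, -450))) = Add(Rational(1, 3), Mul(Rational(-1, 9), -365)) = Add(Rational(1, 3), Rational(365, 9)) = Rational(368, 9) ≈ 40.889)
Function('j')(M) = Add(Rational(-368, 3), Mul(3, M)) (Function('j')(M) = Mul(-3, Add(Rational(368, 9), Mul(-1, M))) = Add(Rational(-368, 3), Mul(3, M)))
Add(Function('j')(-1287), F) = Add(Add(Rational(-368, 3), Mul(3, -1287)), Add(-984269, Mul(-1, I, Pow(1220098, Rational(1, 2))))) = Add(Add(Rational(-368, 3), -3861), Add(-984269, Mul(-1, I, Pow(1220098, Rational(1, 2))))) = Add(Rational(-11951, 3), Add(-984269, Mul(-1, I, Pow(1220098, Rational(1, 2))))) = Add(Rational(-2964758, 3), Mul(-1, I, Pow(1220098, Rational(1, 2))))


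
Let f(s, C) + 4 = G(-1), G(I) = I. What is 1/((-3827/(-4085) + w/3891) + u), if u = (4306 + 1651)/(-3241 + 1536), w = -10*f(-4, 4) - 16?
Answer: -126048945/321205664 ≈ -0.39242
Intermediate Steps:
f(s, C) = -5 (f(s, C) = -4 - 1 = -5)
w = 34 (w = -10*(-5) - 16 = 50 - 16 = 34)
u = -5957/1705 (u = 5957/(-1705) = 5957*(-1/1705) = -5957/1705 ≈ -3.4938)
1/((-3827/(-4085) + w/3891) + u) = 1/((-3827/(-4085) + 34/3891) - 5957/1705) = 1/((-3827*(-1/4085) + 34*(1/3891)) - 5957/1705) = 1/((89/95 + 34/3891) - 5957/1705) = 1/(349529/369645 - 5957/1705) = 1/(-321205664/126048945) = -126048945/321205664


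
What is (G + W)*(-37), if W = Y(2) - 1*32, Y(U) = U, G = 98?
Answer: -2516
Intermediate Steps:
W = -30 (W = 2 - 1*32 = 2 - 32 = -30)
(G + W)*(-37) = (98 - 30)*(-37) = 68*(-37) = -2516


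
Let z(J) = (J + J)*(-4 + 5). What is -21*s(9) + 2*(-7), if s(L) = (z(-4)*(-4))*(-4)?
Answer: 2674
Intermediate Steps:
z(J) = 2*J (z(J) = (2*J)*1 = 2*J)
s(L) = -128 (s(L) = ((2*(-4))*(-4))*(-4) = -8*(-4)*(-4) = 32*(-4) = -128)
-21*s(9) + 2*(-7) = -21*(-128) + 2*(-7) = 2688 - 14 = 2674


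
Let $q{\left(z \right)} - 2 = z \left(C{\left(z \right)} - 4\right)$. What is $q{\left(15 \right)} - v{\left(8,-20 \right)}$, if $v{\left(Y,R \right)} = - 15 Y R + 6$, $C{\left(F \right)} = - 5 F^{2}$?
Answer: $-19339$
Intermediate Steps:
$v{\left(Y,R \right)} = 6 - 15 R Y$ ($v{\left(Y,R \right)} = - 15 R Y + 6 = 6 - 15 R Y$)
$q{\left(z \right)} = 2 + z \left(-4 - 5 z^{2}\right)$ ($q{\left(z \right)} = 2 + z \left(- 5 z^{2} - 4\right) = 2 + z \left(-4 - 5 z^{2}\right)$)
$q{\left(15 \right)} - v{\left(8,-20 \right)} = \left(2 - 5 \cdot 15^{3} - 60\right) - \left(6 - \left(-300\right) 8\right) = \left(2 - 16875 - 60\right) - \left(6 + 2400\right) = \left(2 - 16875 - 60\right) - 2406 = -16933 - 2406 = -19339$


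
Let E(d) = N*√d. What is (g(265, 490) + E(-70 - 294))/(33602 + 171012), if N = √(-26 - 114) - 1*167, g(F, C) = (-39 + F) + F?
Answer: 491/204614 - 14*√65/102307 - 167*I*√91/102307 ≈ 0.0012964 - 0.015572*I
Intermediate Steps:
g(F, C) = -39 + 2*F
N = -167 + 2*I*√35 (N = √(-140) - 167 = 2*I*√35 - 167 = -167 + 2*I*√35 ≈ -167.0 + 11.832*I)
E(d) = √d*(-167 + 2*I*√35) (E(d) = (-167 + 2*I*√35)*√d = √d*(-167 + 2*I*√35))
(g(265, 490) + E(-70 - 294))/(33602 + 171012) = ((-39 + 2*265) + √(-70 - 294)*(-167 + 2*I*√35))/(33602 + 171012) = ((-39 + 530) + √(-364)*(-167 + 2*I*√35))/204614 = (491 + (2*I*√91)*(-167 + 2*I*√35))*(1/204614) = (491 + 2*I*√91*(-167 + 2*I*√35))*(1/204614) = 491/204614 + I*√91*(-167 + 2*I*√35)/102307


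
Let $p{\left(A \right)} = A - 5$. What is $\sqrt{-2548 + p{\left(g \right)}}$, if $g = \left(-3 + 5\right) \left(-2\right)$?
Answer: $i \sqrt{2557} \approx 50.567 i$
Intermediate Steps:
$g = -4$ ($g = 2 \left(-2\right) = -4$)
$p{\left(A \right)} = -5 + A$
$\sqrt{-2548 + p{\left(g \right)}} = \sqrt{-2548 - 9} = \sqrt{-2557} = i \sqrt{2557}$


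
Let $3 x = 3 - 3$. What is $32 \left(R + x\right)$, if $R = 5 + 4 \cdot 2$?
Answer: $416$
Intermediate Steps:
$x = 0$ ($x = \frac{3 - 3}{3} = \frac{1}{3} \cdot 0 = 0$)
$R = 13$ ($R = 5 + 8 = 13$)
$32 \left(R + x\right) = 32 \left(13 + 0\right) = 32 \cdot 13 = 416$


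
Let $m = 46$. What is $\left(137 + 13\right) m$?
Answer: $6900$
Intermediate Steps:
$\left(137 + 13\right) m = \left(137 + 13\right) 46 = 150 \cdot 46 = 6900$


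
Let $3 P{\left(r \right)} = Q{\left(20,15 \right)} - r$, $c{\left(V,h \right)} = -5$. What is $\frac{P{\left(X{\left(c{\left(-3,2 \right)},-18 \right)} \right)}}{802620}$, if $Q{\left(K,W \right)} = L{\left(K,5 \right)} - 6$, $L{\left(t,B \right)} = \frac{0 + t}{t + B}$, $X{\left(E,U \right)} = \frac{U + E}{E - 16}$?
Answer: $- \frac{661}{252825300} \approx -2.6145 \cdot 10^{-6}$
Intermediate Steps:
$X{\left(E,U \right)} = \frac{E + U}{-16 + E}$
$L{\left(t,B \right)} = \frac{t}{B + t}$
$Q{\left(K,W \right)} = -6 + \frac{K}{5 + K}$ ($Q{\left(K,W \right)} = \frac{K}{5 + K} - 6 = -6 + \frac{K}{5 + K}$)
$P{\left(r \right)} = - \frac{26}{15} - \frac{r}{3}$ ($P{\left(r \right)} = \frac{\frac{5 \left(-6 - 20\right)}{5 + 20} - r}{3} = \frac{\frac{5 \left(-6 - 20\right)}{25} - r}{3} = \frac{5 \cdot \frac{1}{25} \left(-26\right) - r}{3} = \frac{- \frac{26}{5} - r}{3} = - \frac{26}{15} - \frac{r}{3}$)
$\frac{P{\left(X{\left(c{\left(-3,2 \right)},-18 \right)} \right)}}{802620} = \frac{- \frac{26}{15} - \frac{\frac{1}{-16 - 5} \left(-5 - 18\right)}{3}}{802620} = \left(- \frac{26}{15} - \frac{\frac{1}{-21} \left(-23\right)}{3}\right) \frac{1}{802620} = \left(- \frac{26}{15} - \frac{\left(- \frac{1}{21}\right) \left(-23\right)}{3}\right) \frac{1}{802620} = \left(- \frac{26}{15} - \frac{23}{63}\right) \frac{1}{802620} = \left(- \frac{661}{315}\right) \frac{1}{802620} = - \frac{661}{252825300}$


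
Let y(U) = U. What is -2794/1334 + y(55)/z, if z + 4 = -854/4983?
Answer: -211839397/13864262 ≈ -15.280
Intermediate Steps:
z = -20786/4983 (z = -4 - 854/4983 = -20786/4983 ≈ -4.1714)
-2794/1334 + y(55)/z = -2794/1334 + 55/(-20786/4983) = -2794*1/1334 + 55*(-4983/20786) = -1397/667 - 274065/20786 = -211839397/13864262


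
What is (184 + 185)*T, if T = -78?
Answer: -28782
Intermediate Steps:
(184 + 185)*T = (184 + 185)*(-78) = 369*(-78) = -28782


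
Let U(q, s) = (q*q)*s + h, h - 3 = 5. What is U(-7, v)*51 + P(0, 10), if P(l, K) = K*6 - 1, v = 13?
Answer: 32954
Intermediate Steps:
P(l, K) = -1 + 6*K (P(l, K) = 6*K - 1 = -1 + 6*K)
h = 8 (h = 3 + 5 = 8)
U(q, s) = 8 + s*q² (U(q, s) = (q*q)*s + 8 = q²*s + 8 = s*q² + 8 = 8 + s*q²)
U(-7, v)*51 + P(0, 10) = (8 + 13*(-7)²)*51 + (-1 + 6*10) = (8 + 13*49)*51 + (-1 + 60) = (8 + 637)*51 + 59 = 645*51 + 59 = 32895 + 59 = 32954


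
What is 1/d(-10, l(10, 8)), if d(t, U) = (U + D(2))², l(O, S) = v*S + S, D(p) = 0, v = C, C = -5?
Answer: 1/1024 ≈ 0.00097656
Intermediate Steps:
v = -5
l(O, S) = -4*S (l(O, S) = -5*S + S = -4*S)
d(t, U) = U² (d(t, U) = (U + 0)² = U²)
1/d(-10, l(10, 8)) = 1/((-4*8)²) = 1/((-32)²) = 1/1024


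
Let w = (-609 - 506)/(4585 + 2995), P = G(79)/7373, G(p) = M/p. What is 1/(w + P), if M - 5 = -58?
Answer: -883019972/129970489 ≈ -6.7940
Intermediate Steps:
M = -53 (M = 5 - 58 = -53)
G(p) = -53/p
P = -53/582467 (P = -53/79/7373 = -53*1/79*(1/7373) = -53/79*1/7373 = -53/582467 ≈ -9.0992e-5)
w = -223/1516 (w = -1115/7580 = -1115*1/7580 = -223/1516 ≈ -0.14710)
1/(w + P) = 1/(-223/1516 - 53/582467) = 1/(-129970489/883019972) = -883019972/129970489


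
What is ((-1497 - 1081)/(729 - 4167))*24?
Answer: 10312/573 ≈ 17.997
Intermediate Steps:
((-1497 - 1081)/(729 - 4167))*24 = -2578/(-3438)*24 = -2578*(-1/3438)*24 = (1289/1719)*24 = 10312/573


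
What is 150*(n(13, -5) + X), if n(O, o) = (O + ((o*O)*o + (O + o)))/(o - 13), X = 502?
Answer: 217250/3 ≈ 72417.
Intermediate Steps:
n(O, o) = (o + 2*O + O*o**2)/(-13 + o) (n(O, o) = (O + ((O*o)*o + (O + o)))/(-13 + o) = (O + (O*o**2 + (O + o)))/(-13 + o) = (O + (O + o + O*o**2))/(-13 + o) = (o + 2*O + O*o**2)/(-13 + o))
150*(n(13, -5) + X) = 150*((-5 + 2*13 + 13*(-5)**2)/(-13 - 5) + 502) = 150*((-5 + 26 + 13*25)/(-18) + 502) = 150*(-(-5 + 26 + 325)/18 + 502) = 150*(-1/18*346 + 502) = 150*(-173/9 + 502) = 150*(4345/9) = 217250/3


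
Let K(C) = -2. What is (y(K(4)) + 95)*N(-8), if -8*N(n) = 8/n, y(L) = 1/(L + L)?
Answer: 379/32 ≈ 11.844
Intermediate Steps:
y(L) = 1/(2*L)
N(n) = -1/n
(y(K(4)) + 95)*N(-8) = ((½)/(-2) + 95)*(-1/(-8)) = ((½)*(-½) + 95)*(-1*(-⅛)) = (-¼ + 95)*(⅛) = (379/4)*(⅛) = 379/32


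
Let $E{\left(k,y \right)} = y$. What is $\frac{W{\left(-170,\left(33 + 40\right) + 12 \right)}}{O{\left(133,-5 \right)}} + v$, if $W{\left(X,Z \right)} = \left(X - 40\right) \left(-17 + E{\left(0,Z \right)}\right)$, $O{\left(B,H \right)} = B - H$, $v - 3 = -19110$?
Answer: $- \frac{441841}{23} \approx -19210.0$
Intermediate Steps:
$v = -19107$ ($v = 3 - 19110 = -19107$)
$W{\left(X,Z \right)} = \left(-40 + X\right) \left(-17 + Z\right)$ ($W{\left(X,Z \right)} = \left(X - 40\right) \left(-17 + Z\right) = \left(-40 + X\right) \left(-17 + Z\right)$)
$\frac{W{\left(-170,\left(33 + 40\right) + 12 \right)}}{O{\left(133,-5 \right)}} + v = \frac{680 - 40 \left(\left(33 + 40\right) + 12\right) - -2890 - 170 \left(\left(33 + 40\right) + 12\right)}{133 - -5} - 19107 = \frac{680 - 40 \left(73 + 12\right) + 2890 - 170 \left(73 + 12\right)}{133 + 5} - 19107 = \frac{680 - 3400 + 2890 - 14450}{138} - 19107 = \left(680 - 3400 + 2890 - 14450\right) \frac{1}{138} - 19107 = \left(-14280\right) \frac{1}{138} - 19107 = - \frac{2380}{23} - 19107 = - \frac{441841}{23}$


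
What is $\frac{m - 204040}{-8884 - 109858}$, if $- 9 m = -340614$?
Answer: $\frac{83097}{59371} \approx 1.3996$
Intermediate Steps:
$m = 37846$ ($m = \left(- \frac{1}{9}\right) \left(-340614\right) = 37846$)
$\frac{m - 204040}{-8884 - 109858} = \frac{37846 - 204040}{-8884 - 109858} = - \frac{166194}{-118742} = \left(-166194\right) \left(- \frac{1}{118742}\right) = \frac{83097}{59371}$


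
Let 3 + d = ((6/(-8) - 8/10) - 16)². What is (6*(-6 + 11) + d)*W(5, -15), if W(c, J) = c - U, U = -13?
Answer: 1206009/200 ≈ 6030.0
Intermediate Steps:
W(c, J) = 13 + c (W(c, J) = c - 1*(-13) = c + 13 = 13 + c)
d = 122001/400 (d = -3 + ((6/(-8) - 8/10) - 16)² = -3 + ((6*(-⅛) - 8*⅒) - 16)² = -3 + ((-¾ - ⅘) - 16)² = -3 + (-31/20 - 16)² = -3 + (-351/20)² = -3 + 123201/400 = 122001/400 ≈ 305.00)
(6*(-6 + 11) + d)*W(5, -15) = (6*(-6 + 11) + 122001/400)*(13 + 5) = (6*5 + 122001/400)*18 = (30 + 122001/400)*18 = (134001/400)*18 = 1206009/200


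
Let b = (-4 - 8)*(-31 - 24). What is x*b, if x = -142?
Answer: -93720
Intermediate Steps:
b = 660 (b = -12*(-55) = 660)
x*b = -142*660 = -93720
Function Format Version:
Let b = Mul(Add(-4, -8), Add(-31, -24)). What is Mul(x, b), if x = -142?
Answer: -93720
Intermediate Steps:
b = 660 (b = Mul(-12, -55) = 660)
Mul(x, b) = Mul(-142, 660) = -93720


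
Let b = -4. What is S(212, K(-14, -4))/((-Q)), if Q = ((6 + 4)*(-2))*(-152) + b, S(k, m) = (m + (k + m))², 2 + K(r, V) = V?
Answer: -10000/759 ≈ -13.175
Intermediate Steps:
K(r, V) = -2 + V
S(k, m) = (k + 2*m)²
Q = 3036 (Q = ((6 + 4)*(-2))*(-152) - 4 = (10*(-2))*(-152) - 4 = -20*(-152) - 4 = 3040 - 4 = 3036)
S(212, K(-14, -4))/((-Q)) = (212 + 2*(-2 - 4))²/((-1*3036)) = (212 + 2*(-6))²/(-3036) = (212 - 12)²*(-1/3036) = 200²*(-1/3036) = 40000*(-1/3036) = -10000/759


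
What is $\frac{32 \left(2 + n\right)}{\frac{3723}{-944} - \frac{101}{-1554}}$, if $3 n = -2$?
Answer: $- \frac{31295488}{2845099} \approx -11.0$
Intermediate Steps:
$n = - \frac{2}{3}$ ($n = \frac{1}{3} \left(-2\right) = - \frac{2}{3} \approx -0.66667$)
$\frac{32 \left(2 + n\right)}{\frac{3723}{-944} - \frac{101}{-1554}} = \frac{32 \left(2 - \frac{2}{3}\right)}{\frac{3723}{-944} - \frac{101}{-1554}} = \frac{32 \cdot \frac{4}{3}}{3723 \left(- \frac{1}{944}\right) - - \frac{101}{1554}} = \frac{128}{3 \left(- \frac{3723}{944} + \frac{101}{1554}\right)} = \frac{128}{3 \left(- \frac{2845099}{733488}\right)} = \frac{128}{3} \left(- \frac{733488}{2845099}\right) = - \frac{31295488}{2845099}$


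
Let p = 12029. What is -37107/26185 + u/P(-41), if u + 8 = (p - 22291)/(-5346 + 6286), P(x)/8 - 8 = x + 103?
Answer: -1999874647/1378378400 ≈ -1.4509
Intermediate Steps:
P(x) = 888 + 8*x (P(x) = 64 + 8*(x + 103) = 64 + 8*(103 + x) = 64 + (824 + 8*x) = 888 + 8*x)
u = -8891/470 (u = -8 + (12029 - 22291)/(-5346 + 6286) = -8 - 10262/940 = -8 - 10262*1/940 = -8 - 5131/470 = -8891/470 ≈ -18.917)
-37107/26185 + u/P(-41) = -37107/26185 - 8891/(470*(888 + 8*(-41))) = -37107*1/26185 - 8891/(470*(888 - 328)) = -37107/26185 - 8891/470/560 = -37107/26185 - 8891/470*1/560 = -37107/26185 - 8891/263200 = -1999874647/1378378400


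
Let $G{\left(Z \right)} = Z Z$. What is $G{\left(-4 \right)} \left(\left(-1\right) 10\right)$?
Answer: $-160$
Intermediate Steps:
$G{\left(Z \right)} = Z^{2}$
$G{\left(-4 \right)} \left(\left(-1\right) 10\right) = \left(-4\right)^{2} \left(\left(-1\right) 10\right) = 16 \left(-10\right) = -160$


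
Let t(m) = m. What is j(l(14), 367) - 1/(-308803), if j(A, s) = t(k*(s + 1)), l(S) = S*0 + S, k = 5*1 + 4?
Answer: 1022755537/308803 ≈ 3312.0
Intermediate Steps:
k = 9 (k = 5 + 4 = 9)
l(S) = S (l(S) = 0 + S = S)
j(A, s) = 9 + 9*s (j(A, s) = 9*(s + 1) = 9*(1 + s) = 9 + 9*s)
j(l(14), 367) - 1/(-308803) = (9 + 9*367) - 1/(-308803) = (9 + 3303) - 1*(-1/308803) = 3312 + 1/308803 = 1022755537/308803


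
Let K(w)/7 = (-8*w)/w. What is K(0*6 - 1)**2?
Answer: 3136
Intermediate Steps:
K(w) = -56 (K(w) = 7*((-8*w)/w) = 7*(-8) = -56)
K(0*6 - 1)**2 = (-56)**2 = 3136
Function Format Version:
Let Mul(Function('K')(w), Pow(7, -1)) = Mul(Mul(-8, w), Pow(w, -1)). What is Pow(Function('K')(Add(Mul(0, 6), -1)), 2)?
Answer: 3136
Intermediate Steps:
Function('K')(w) = -56 (Function('K')(w) = Mul(7, Mul(Mul(-8, w), Pow(w, -1))) = Mul(7, -8) = -56)
Pow(Function('K')(Add(Mul(0, 6), -1)), 2) = Pow(-56, 2) = 3136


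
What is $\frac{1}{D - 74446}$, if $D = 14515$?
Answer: $- \frac{1}{59931} \approx -1.6686 \cdot 10^{-5}$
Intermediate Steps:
$\frac{1}{D - 74446} = \frac{1}{14515 - 74446} = \frac{1}{-59931} = - \frac{1}{59931}$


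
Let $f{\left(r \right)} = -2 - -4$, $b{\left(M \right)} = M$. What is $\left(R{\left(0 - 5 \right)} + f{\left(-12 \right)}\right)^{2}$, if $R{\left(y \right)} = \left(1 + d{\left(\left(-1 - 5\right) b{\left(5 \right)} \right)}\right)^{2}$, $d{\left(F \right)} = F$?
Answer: $710649$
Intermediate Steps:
$f{\left(r \right)} = 2$ ($f{\left(r \right)} = -2 + 4 = 2$)
$R{\left(y \right)} = 841$ ($R{\left(y \right)} = \left(1 + \left(-1 - 5\right) 5\right)^{2} = \left(1 - 30\right)^{2} = \left(-29\right)^{2} = 841$)
$\left(R{\left(0 - 5 \right)} + f{\left(-12 \right)}\right)^{2} = \left(841 + 2\right)^{2} = 843^{2} = 710649$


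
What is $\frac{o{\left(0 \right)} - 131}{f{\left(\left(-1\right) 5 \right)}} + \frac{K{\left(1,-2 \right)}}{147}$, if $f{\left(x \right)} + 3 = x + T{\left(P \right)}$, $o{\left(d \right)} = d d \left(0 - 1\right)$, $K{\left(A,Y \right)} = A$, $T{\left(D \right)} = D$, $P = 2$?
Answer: $\frac{6421}{294} \approx 21.84$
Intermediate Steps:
$o{\left(d \right)} = - d^{2}$ ($o{\left(d \right)} = d^{2} \left(-1\right) = - d^{2}$)
$f{\left(x \right)} = -1 + x$ ($f{\left(x \right)} = -3 + \left(x + 2\right) = -3 + \left(2 + x\right) = -1 + x$)
$\frac{o{\left(0 \right)} - 131}{f{\left(\left(-1\right) 5 \right)}} + \frac{K{\left(1,-2 \right)}}{147} = \frac{- 0^{2} - 131}{-1 - 5} + 1 \cdot \frac{1}{147} = \frac{\left(-1\right) 0 - 131}{-1 - 5} + 1 \cdot \frac{1}{147} = \frac{0 - 131}{-6} + \frac{1}{147} = \left(-131\right) \left(- \frac{1}{6}\right) + \frac{1}{147} = \frac{131}{6} + \frac{1}{147} = \frac{6421}{294}$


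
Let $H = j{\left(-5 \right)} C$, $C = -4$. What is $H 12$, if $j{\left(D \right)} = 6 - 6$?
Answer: $0$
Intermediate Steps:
$j{\left(D \right)} = 0$ ($j{\left(D \right)} = 6 - 6 = 0$)
$H = 0$ ($H = 0 \left(-4\right) = 0$)
$H 12 = 0 \cdot 12 = 0$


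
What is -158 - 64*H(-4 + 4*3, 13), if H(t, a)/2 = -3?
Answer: 226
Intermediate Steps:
H(t, a) = -6 (H(t, a) = 2*(-3) = -6)
-158 - 64*H(-4 + 4*3, 13) = -158 - 64*(-6) = -158 + 384 = 226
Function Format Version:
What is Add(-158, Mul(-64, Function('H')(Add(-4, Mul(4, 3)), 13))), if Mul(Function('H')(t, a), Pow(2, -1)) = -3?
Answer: 226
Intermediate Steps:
Function('H')(t, a) = -6 (Function('H')(t, a) = Mul(2, -3) = -6)
Add(-158, Mul(-64, Function('H')(Add(-4, Mul(4, 3)), 13))) = Add(-158, Mul(-64, -6)) = Add(-158, 384) = 226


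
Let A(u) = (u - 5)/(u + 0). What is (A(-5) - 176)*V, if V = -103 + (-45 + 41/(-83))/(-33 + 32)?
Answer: 830502/83 ≈ 10006.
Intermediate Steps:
A(u) = (-5 + u)/u
V = -4773/83 (V = -103 + (-45 + 41*(-1/83))/(-1) = -103 + (-45 - 41/83)*(-1) = -103 - 3776/83*(-1) = -103 + 3776/83 = -4773/83 ≈ -57.506)
(A(-5) - 176)*V = ((-5 - 5)/(-5) - 176)*(-4773/83) = (-1/5*(-10) - 176)*(-4773/83) = (2 - 176)*(-4773/83) = -174*(-4773/83) = 830502/83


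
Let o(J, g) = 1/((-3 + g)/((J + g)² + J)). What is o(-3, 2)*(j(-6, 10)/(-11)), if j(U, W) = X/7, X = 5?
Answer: -10/77 ≈ -0.12987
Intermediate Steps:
j(U, W) = 5/7
o(J, g) = (J + (J + g)²)/(-3 + g) (o(J, g) = 1/((-3 + g)/(J + (J + g)²)) = (J + (J + g)²)/(-3 + g))
o(-3, 2)*(j(-6, 10)/(-11)) = ((-3 + (-3 + 2)²)/(-3 + 2))*((5/7)/(-11)) = ((-3 + (-1)²)/(-1))*((5/7)*(-1/11)) = -(-3 + 1)*(-5/77) = -1*(-2)*(-5/77) = 2*(-5/77) = -10/77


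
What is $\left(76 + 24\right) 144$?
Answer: $14400$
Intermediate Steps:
$\left(76 + 24\right) 144 = 100 \cdot 144 = 14400$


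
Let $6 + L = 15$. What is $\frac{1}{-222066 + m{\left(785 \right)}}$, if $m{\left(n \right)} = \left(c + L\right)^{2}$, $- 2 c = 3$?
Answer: $- \frac{4}{888039} \approx -4.5043 \cdot 10^{-6}$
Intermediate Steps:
$L = 9$ ($L = -6 + 15 = 9$)
$c = - \frac{3}{2}$ ($c = \left(- \frac{1}{2}\right) 3 = - \frac{3}{2} \approx -1.5$)
$m{\left(n \right)} = \frac{225}{4}$ ($m{\left(n \right)} = \left(- \frac{3}{2} + 9\right)^{2} = \left(\frac{15}{2}\right)^{2} = \frac{225}{4}$)
$\frac{1}{-222066 + m{\left(785 \right)}} = \frac{1}{-222066 + \frac{225}{4}} = \frac{1}{- \frac{888039}{4}} = - \frac{4}{888039}$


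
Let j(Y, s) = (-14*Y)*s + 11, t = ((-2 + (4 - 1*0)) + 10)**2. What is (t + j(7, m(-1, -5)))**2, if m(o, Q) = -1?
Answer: 64009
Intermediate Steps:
t = 144 (t = ((-2 + (4 + 0)) + 10)**2 = ((-2 + 4) + 10)**2 = (2 + 10)**2 = 12**2 = 144)
j(Y, s) = 11 - 14*Y*s (j(Y, s) = -14*Y*s + 11 = 11 - 14*Y*s)
(t + j(7, m(-1, -5)))**2 = (144 + (11 - 14*7*(-1)))**2 = (144 + (11 + 98))**2 = (144 + 109)**2 = 253**2 = 64009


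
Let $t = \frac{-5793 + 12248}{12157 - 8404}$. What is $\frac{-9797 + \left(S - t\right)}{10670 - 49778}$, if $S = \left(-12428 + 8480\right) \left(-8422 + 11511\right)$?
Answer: $\frac{11451501428}{36693081} \approx 312.09$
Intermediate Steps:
$S = -12195372$ ($S = \left(-3948\right) 3089 = -12195372$)
$t = \frac{6455}{3753} \approx 1.72$
$\frac{-9797 + \left(S - t\right)}{10670 - 49778} = \frac{-9797 - \frac{45769237571}{3753}}{10670 - 49778} = \frac{-9797 - \frac{45769237571}{3753}}{-39108} = \left(-9797 - \frac{45769237571}{3753}\right) \left(- \frac{1}{39108}\right) = \left(- \frac{45806005712}{3753}\right) \left(- \frac{1}{39108}\right) = \frac{11451501428}{36693081}$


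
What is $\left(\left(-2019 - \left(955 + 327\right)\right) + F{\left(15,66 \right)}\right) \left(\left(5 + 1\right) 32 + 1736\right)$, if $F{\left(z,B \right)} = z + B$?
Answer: $-6208160$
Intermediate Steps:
$F{\left(z,B \right)} = B + z$
$\left(\left(-2019 - \left(955 + 327\right)\right) + F{\left(15,66 \right)}\right) \left(\left(5 + 1\right) 32 + 1736\right) = \left(\left(-2019 - \left(955 + 327\right)\right) + \left(66 + 15\right)\right) \left(\left(5 + 1\right) 32 + 1736\right) = \left(\left(-2019 - 1282\right) + 81\right) \left(6 \cdot 32 + 1736\right) = \left(\left(-2019 - 1282\right) + 81\right) \left(192 + 1736\right) = \left(-3301 + 81\right) 1928 = \left(-3220\right) 1928 = -6208160$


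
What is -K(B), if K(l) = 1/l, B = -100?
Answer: 1/100 ≈ 0.010000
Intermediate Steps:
-K(B) = -1/(-100) = -1*(-1/100) = 1/100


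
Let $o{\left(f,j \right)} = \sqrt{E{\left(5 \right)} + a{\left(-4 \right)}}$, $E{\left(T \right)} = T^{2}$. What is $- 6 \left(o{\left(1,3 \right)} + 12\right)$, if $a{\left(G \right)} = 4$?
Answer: $-72 - 6 \sqrt{29} \approx -104.31$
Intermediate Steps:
$o{\left(f,j \right)} = \sqrt{29}$ ($o{\left(f,j \right)} = \sqrt{5^{2} + 4} = \sqrt{25 + 4} = \sqrt{29}$)
$- 6 \left(o{\left(1,3 \right)} + 12\right) = - 6 \left(\sqrt{29} + 12\right) = - 6 \left(12 + \sqrt{29}\right) = -72 - 6 \sqrt{29}$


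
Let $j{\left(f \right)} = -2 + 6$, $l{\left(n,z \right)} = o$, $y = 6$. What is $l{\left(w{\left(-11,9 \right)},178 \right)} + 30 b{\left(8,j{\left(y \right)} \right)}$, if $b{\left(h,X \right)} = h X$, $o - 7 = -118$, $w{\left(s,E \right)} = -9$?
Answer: $849$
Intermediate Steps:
$o = -111$ ($o = 7 - 118 = -111$)
$l{\left(n,z \right)} = -111$
$j{\left(f \right)} = 4$
$b{\left(h,X \right)} = X h$
$l{\left(w{\left(-11,9 \right)},178 \right)} + 30 b{\left(8,j{\left(y \right)} \right)} = -111 + 30 \cdot 4 \cdot 8 = -111 + 30 \cdot 32 = -111 + 960 = 849$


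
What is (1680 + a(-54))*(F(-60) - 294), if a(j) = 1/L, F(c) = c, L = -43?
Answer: -25572606/43 ≈ -5.9471e+5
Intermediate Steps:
a(j) = -1/43 (a(j) = 1/(-43) = -1/43)
(1680 + a(-54))*(F(-60) - 294) = (1680 - 1/43)*(-60 - 294) = (72239/43)*(-354) = -25572606/43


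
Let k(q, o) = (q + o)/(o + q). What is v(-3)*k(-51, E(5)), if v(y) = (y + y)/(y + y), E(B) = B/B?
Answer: 1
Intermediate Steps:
E(B) = 1
k(q, o) = 1 (k(q, o) = (o + q)/(o + q) = 1)
v(y) = 1 (v(y) = (2*y)/((2*y)) = (2*y)*(1/(2*y)) = 1)
v(-3)*k(-51, E(5)) = 1*1 = 1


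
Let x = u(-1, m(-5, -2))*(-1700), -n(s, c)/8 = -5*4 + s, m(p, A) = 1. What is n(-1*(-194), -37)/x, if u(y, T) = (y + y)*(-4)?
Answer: 87/850 ≈ 0.10235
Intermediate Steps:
u(y, T) = -8*y (u(y, T) = (2*y)*(-4) = -8*y)
n(s, c) = 160 - 8*s (n(s, c) = -8*(-5*4 + s) = -8*(-20 + s) = 160 - 8*s)
x = -13600 (x = -8*(-1)*(-1700) = 8*(-1700) = -13600)
n(-1*(-194), -37)/x = (160 - (-8)*(-194))/(-13600) = (160 - 8*194)*(-1/13600) = (160 - 1552)*(-1/13600) = -1392*(-1/13600) = 87/850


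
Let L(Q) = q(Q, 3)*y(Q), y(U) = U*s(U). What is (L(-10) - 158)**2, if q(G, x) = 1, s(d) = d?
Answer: 3364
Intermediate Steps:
y(U) = U**2 (y(U) = U*U = U**2)
L(Q) = Q**2 (L(Q) = 1*Q**2 = Q**2)
(L(-10) - 158)**2 = ((-10)**2 - 158)**2 = (100 - 158)**2 = (-58)**2 = 3364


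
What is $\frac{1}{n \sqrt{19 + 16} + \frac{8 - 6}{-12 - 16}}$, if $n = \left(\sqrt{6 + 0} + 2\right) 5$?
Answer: $\frac{14}{-1 + 70 \sqrt{210} + 140 \sqrt{35}} \approx 0.0076019$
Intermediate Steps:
$n = 10 + 5 \sqrt{6}$ ($n = \left(\sqrt{6} + 2\right) 5 = \left(2 + \sqrt{6}\right) 5 = 10 + 5 \sqrt{6} \approx 22.247$)
$\frac{1}{n \sqrt{19 + 16} + \frac{8 - 6}{-12 - 16}} = \frac{1}{\left(10 + 5 \sqrt{6}\right) \sqrt{19 + 16} + \frac{8 - 6}{-12 - 16}} = \frac{1}{\left(10 + 5 \sqrt{6}\right) \sqrt{35} + \frac{2}{-28}} = \frac{1}{\sqrt{35} \left(10 + 5 \sqrt{6}\right) + 2 \left(- \frac{1}{28}\right)} = \frac{1}{\sqrt{35} \left(10 + 5 \sqrt{6}\right) - \frac{1}{14}} = \frac{1}{- \frac{1}{14} + \sqrt{35} \left(10 + 5 \sqrt{6}\right)}$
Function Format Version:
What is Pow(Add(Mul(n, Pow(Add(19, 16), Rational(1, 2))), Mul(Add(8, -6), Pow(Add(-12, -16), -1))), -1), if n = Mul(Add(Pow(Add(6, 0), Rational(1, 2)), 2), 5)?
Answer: Mul(14, Pow(Add(-1, Mul(70, Pow(210, Rational(1, 2))), Mul(140, Pow(35, Rational(1, 2)))), -1)) ≈ 0.0076019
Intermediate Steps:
n = Add(10, Mul(5, Pow(6, Rational(1, 2)))) (n = Mul(Add(Pow(6, Rational(1, 2)), 2), 5) = Mul(Add(2, Pow(6, Rational(1, 2))), 5) = Add(10, Mul(5, Pow(6, Rational(1, 2)))) ≈ 22.247)
Pow(Add(Mul(n, Pow(Add(19, 16), Rational(1, 2))), Mul(Add(8, -6), Pow(Add(-12, -16), -1))), -1) = Pow(Add(Mul(Add(10, Mul(5, Pow(6, Rational(1, 2)))), Pow(Add(19, 16), Rational(1, 2))), Mul(Add(8, -6), Pow(Add(-12, -16), -1))), -1) = Pow(Add(Mul(Add(10, Mul(5, Pow(6, Rational(1, 2)))), Pow(35, Rational(1, 2))), Mul(2, Pow(-28, -1))), -1) = Pow(Add(Mul(Pow(35, Rational(1, 2)), Add(10, Mul(5, Pow(6, Rational(1, 2))))), Mul(2, Rational(-1, 28))), -1) = Pow(Add(Mul(Pow(35, Rational(1, 2)), Add(10, Mul(5, Pow(6, Rational(1, 2))))), Rational(-1, 14)), -1) = Pow(Add(Rational(-1, 14), Mul(Pow(35, Rational(1, 2)), Add(10, Mul(5, Pow(6, Rational(1, 2)))))), -1)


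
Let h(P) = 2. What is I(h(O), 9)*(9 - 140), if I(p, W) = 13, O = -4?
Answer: -1703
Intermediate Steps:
I(h(O), 9)*(9 - 140) = 13*(9 - 140) = 13*(-131) = -1703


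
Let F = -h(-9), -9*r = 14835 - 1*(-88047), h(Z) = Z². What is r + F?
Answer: -34537/3 ≈ -11512.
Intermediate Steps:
r = -34294/3 (r = -(14835 - 1*(-88047))/9 = -(14835 + 88047)/9 = -⅑*102882 = -34294/3 ≈ -11431.)
F = -81 (F = -1*(-9)² = -1*81 = -81)
r + F = -34294/3 - 81 = -34537/3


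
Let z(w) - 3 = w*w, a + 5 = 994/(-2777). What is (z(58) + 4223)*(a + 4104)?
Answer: 86388841110/2777 ≈ 3.1109e+7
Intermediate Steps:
a = -14879/2777 (a = -5 + 994/(-2777) = -5 + 994*(-1/2777) = -5 - 994/2777 = -14879/2777 ≈ -5.3579)
z(w) = 3 + w**2 (z(w) = 3 + w*w = 3 + w**2)
(z(58) + 4223)*(a + 4104) = ((3 + 58**2) + 4223)*(-14879/2777 + 4104) = ((3 + 3364) + 4223)*(11381929/2777) = (3367 + 4223)*(11381929/2777) = 7590*(11381929/2777) = 86388841110/2777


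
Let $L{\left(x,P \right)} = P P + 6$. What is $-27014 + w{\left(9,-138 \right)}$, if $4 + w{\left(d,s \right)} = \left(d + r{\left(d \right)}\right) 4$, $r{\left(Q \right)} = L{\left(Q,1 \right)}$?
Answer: $-26954$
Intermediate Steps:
$L{\left(x,P \right)} = 6 + P^{2}$ ($L{\left(x,P \right)} = P^{2} + 6 = 6 + P^{2}$)
$r{\left(Q \right)} = 7$ ($r{\left(Q \right)} = 6 + 1^{2} = 6 + 1 = 7$)
$w{\left(d,s \right)} = 24 + 4 d$ ($w{\left(d,s \right)} = -4 + \left(d + 7\right) 4 = -4 + \left(7 + d\right) 4 = -4 + \left(28 + 4 d\right) = 24 + 4 d$)
$-27014 + w{\left(9,-138 \right)} = -27014 + \left(24 + 4 \cdot 9\right) = -27014 + \left(24 + 36\right) = -27014 + 60 = -26954$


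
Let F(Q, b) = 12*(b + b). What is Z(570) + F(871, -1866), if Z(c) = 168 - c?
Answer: -45186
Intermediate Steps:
F(Q, b) = 24*b (F(Q, b) = 12*(2*b) = 24*b)
Z(570) + F(871, -1866) = (168 - 1*570) + 24*(-1866) = (168 - 570) - 44784 = -402 - 44784 = -45186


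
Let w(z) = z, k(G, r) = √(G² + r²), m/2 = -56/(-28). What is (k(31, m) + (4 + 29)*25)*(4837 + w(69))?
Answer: 4047450 + 4906*√977 ≈ 4.2008e+6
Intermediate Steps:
m = 4 (m = 2*(-56/(-28)) = 2*(-56*(-1/28)) = 2*2 = 4)
(k(31, m) + (4 + 29)*25)*(4837 + w(69)) = (√(31² + 4²) + (4 + 29)*25)*(4837 + 69) = (√(961 + 16) + 33*25)*4906 = (√977 + 825)*4906 = (825 + √977)*4906 = 4047450 + 4906*√977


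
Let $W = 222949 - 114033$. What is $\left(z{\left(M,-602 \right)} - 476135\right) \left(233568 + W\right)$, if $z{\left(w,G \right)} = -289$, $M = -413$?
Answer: $-163167597216$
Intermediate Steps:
$W = 108916$
$\left(z{\left(M,-602 \right)} - 476135\right) \left(233568 + W\right) = \left(-289 - 476135\right) \left(233568 + 108916\right) = \left(-476424\right) 342484 = -163167597216$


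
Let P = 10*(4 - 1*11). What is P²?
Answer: 4900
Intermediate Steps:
P = -70 (P = 10*(4 - 11) = 10*(-7) = -70)
P² = (-70)² = 4900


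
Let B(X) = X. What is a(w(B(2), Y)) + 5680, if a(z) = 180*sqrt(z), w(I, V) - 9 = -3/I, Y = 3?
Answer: 5680 + 90*sqrt(30) ≈ 6173.0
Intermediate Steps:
w(I, V) = 9 - 3/I
a(w(B(2), Y)) + 5680 = 180*sqrt(9 - 3/2) + 5680 = 180*sqrt(15/2) + 5680 = 180*(sqrt(30)/2) + 5680 = 90*sqrt(30) + 5680 = 5680 + 90*sqrt(30)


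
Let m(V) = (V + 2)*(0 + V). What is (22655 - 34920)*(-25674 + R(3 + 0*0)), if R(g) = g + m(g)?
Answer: 314670840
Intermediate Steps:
m(V) = V*(2 + V) (m(V) = (2 + V)*V = V*(2 + V))
R(g) = g + g*(2 + g)
(22655 - 34920)*(-25674 + R(3 + 0*0)) = (22655 - 34920)*(-25674 + (3 + 0*0)*(3 + (3 + 0*0))) = -12265*(-25674 + (3 + 0)*(3 + (3 + 0))) = -12265*(-25674 + 3*(3 + 3)) = -12265*(-25674 + 3*6) = -12265*(-25674 + 18) = -12265*(-25656) = 314670840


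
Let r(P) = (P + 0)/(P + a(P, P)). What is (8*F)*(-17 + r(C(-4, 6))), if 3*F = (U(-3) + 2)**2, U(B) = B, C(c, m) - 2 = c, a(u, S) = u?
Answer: -44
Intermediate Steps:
C(c, m) = 2 + c
r(P) = 1/2 (r(P) = (P + 0)/(P + P) = P/((2*P)) = P*(1/(2*P)) = 1/2)
F = 1/3 (F = (-3 + 2)**2/3 = (1/3)*(-1)**2 = (1/3)*1 = 1/3 ≈ 0.33333)
(8*F)*(-17 + r(C(-4, 6))) = (8*(1/3))*(-17 + 1/2) = (8/3)*(-33/2) = -44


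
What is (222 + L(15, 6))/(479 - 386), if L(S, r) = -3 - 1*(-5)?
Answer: 224/93 ≈ 2.4086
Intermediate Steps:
L(S, r) = 2 (L(S, r) = -3 + 5 = 2)
(222 + L(15, 6))/(479 - 386) = (222 + 2)/(479 - 386) = 224/93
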